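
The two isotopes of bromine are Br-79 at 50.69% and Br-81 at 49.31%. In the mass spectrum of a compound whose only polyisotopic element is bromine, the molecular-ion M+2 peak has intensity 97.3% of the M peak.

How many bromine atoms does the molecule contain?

The M+2/M ratio from n Br atoms is n · q/p = n · 0.4931/0.5069.
n = 0.973 × 0.5069/0.4931 = 1.00 ≈ 1

1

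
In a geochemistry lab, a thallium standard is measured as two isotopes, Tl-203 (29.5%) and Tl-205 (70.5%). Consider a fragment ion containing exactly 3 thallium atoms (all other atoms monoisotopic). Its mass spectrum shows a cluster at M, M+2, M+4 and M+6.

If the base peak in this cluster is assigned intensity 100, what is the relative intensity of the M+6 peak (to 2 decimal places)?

79.66

(0.295 + 0.705)^3 gives M 0.0257, M+2 0.1841, M+4 0.4399, M+6 0.3504; the largest is M+4.
P(M+4) = C(3,2) × 0.295^1 × 0.705^2 = 3 × 0.2950 × 0.497025 = 0.439867 (base)
P(M+6) = C(3,3) × 0.295^0 × 0.705^3 = 1 × 1.0000 × 0.35040263 = 0.350403
Relative intensity = 0.350403 / 0.439867 × 100 = 79.66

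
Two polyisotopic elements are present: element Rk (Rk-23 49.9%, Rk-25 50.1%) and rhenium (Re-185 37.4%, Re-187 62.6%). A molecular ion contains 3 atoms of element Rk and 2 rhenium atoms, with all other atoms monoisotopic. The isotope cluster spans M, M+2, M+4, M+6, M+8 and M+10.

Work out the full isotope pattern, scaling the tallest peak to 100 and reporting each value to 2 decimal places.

5.11 : 32.49 : 81.27 : 100.00 : 60.59 : 14.49

Element Rk pattern (n=3): 0.1242515 : 0.3742485 : 0.3757485 : 0.1257515
Rhenium pattern (n=2): 0.139876 : 0.468248 : 0.391876
Convolve the two distributions (both contribute in 2-u steps):
  M: 0.1242515×0.139876 = 0.017380
  M+2: 0.1242515×0.468248 + 0.3742485×0.139876 = 0.110529
  M+4: 0.1242515×0.391876 + 0.3742485×0.468248 + 0.3757485×0.139876 = 0.276490
  M+6: 0.3742485×0.391876 + 0.3757485×0.468248 + 0.1257515×0.139876 = 0.340192
  M+8: 0.3757485×0.391876 + 0.1257515×0.468248 = 0.206130
  M+10: 0.1257515×0.391876 = 0.049279
Scale to base peak (0.340192) = 100: 5.11 : 32.49 : 81.27 : 100.00 : 60.59 : 14.49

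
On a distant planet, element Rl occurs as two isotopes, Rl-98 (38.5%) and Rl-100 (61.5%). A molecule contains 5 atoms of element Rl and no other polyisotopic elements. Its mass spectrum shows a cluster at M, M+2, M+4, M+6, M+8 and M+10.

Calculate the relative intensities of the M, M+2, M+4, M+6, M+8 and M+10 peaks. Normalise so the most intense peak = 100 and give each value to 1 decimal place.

The 5 Rl atoms are independent, so intensities follow the terms of (0.385 + 0.615)^5.
P(M) = 0.385^5 = 0.008459
P(M+2) = 5 × 0.385^4 × 0.615^1 = 0.067560
P(M+4) = 10 × 0.385^3 × 0.615^2 = 0.215840
P(M+6) = 10 × 0.385^2 × 0.615^3 = 0.344784
P(M+8) = 5 × 0.385^1 × 0.615^4 = 0.275379
P(M+10) = 0.615^5 = 0.087978
The M+6 peak is largest (0.344784); scaling to 100 gives 2.5 : 19.6 : 62.6 : 100.0 : 79.9 : 25.5.

2.5 : 19.6 : 62.6 : 100.0 : 79.9 : 25.5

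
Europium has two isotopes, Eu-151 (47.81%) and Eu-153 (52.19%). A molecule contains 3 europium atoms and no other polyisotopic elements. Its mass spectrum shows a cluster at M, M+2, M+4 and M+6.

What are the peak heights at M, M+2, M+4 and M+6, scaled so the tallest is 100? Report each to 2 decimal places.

Expanding (0.4781 + 0.5219)^3:
P(M) = 0.4781^3 = 0.109284
P(M+2) = 3 × 0.4781^2 × 0.5219^1 = 0.357887
P(M+4) = 3 × 0.4781^1 × 0.5219^2 = 0.390674
P(M+6) = 0.5219^3 = 0.142155
The M+4 peak is largest (0.390674); scaling to 100 gives 27.97 : 91.61 : 100.00 : 36.39.

27.97 : 91.61 : 100.00 : 36.39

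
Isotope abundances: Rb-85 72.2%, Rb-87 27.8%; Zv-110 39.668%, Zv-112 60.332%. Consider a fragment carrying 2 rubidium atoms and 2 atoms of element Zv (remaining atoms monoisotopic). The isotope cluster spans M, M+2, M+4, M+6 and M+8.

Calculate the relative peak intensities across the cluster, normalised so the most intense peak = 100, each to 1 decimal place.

20.8 : 79.4 : 100.0 : 46.5 : 7.1

Rubidium pattern (n=2): 0.521284 : 0.401432 : 0.077284
Element Zv pattern (n=2): 0.15735502 : 0.47864996 : 0.36399502
Convolve the two distributions (both contribute in 2-u steps):
  M: 0.521284×0.15735502 = 0.082027
  M+2: 0.521284×0.47864996 + 0.401432×0.15735502 = 0.312680
  M+4: 0.521284×0.36399502 + 0.401432×0.47864996 + 0.077284×0.15735502 = 0.394051
  M+6: 0.401432×0.36399502 + 0.077284×0.47864996 = 0.183111
  M+8: 0.077284×0.36399502 = 0.028131
Scale to base peak (0.394051) = 100: 20.8 : 79.4 : 100.0 : 46.5 : 7.1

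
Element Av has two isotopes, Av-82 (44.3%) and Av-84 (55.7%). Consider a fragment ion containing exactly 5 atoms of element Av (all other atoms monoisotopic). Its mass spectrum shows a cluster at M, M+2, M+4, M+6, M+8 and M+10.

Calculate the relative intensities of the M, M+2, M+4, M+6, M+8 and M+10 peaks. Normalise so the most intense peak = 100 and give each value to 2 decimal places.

5.03 : 31.63 : 79.53 : 100.00 : 62.87 : 15.81

Each Av atom is independently Av-82 (p = 0.443) or Av-84 (q = 0.557); the cluster is the binomial expansion (p + q)^5.
P(M) = 0.443^5 = 0.017062
P(M+2) = 5 × 0.443^4 × 0.557^1 = 0.107261
P(M+4) = 10 × 0.443^3 × 0.557^2 = 0.269725
P(M+6) = 10 × 0.443^2 × 0.557^3 = 0.339135
P(M+8) = 5 × 0.443^1 × 0.557^4 = 0.213204
P(M+10) = 0.557^5 = 0.053614
The M+6 peak is largest (0.339135); scaling to 100 gives 5.03 : 31.63 : 79.53 : 100.00 : 62.87 : 15.81.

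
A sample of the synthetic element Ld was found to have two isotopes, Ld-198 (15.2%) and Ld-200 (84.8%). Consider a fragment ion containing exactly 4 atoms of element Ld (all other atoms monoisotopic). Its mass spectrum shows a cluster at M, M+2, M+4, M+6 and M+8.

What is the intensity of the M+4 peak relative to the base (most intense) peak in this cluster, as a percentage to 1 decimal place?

19.3%

Term probabilities: M 0.0005, M+2 0.0119, M+4 0.0997, M+6 0.3708, M+8 0.5171. Base peak = M+8.
P(M+8) = C(4,4) × 0.152^0 × 0.848^4 = 1 × 1.0000 × 0.51711056 = 0.517111 (base)
P(M+4) = C(4,2) × 0.152^2 × 0.848^2 = 6 × 0.023104 × 0.719104 = 0.099685
Relative intensity = 0.099685 / 0.517111 × 100 = 19.3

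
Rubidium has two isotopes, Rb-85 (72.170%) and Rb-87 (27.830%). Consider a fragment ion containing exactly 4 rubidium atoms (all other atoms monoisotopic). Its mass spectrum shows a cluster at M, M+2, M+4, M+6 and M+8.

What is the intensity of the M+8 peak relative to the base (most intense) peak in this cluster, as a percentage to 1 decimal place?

Term probabilities: M 0.2713, M+2 0.4184, M+4 0.2420, M+6 0.0622, M+8 0.0060. Base peak = M+2.
P(M+2) = C(4,1) × 0.72170^3 × 0.27830^1 = 4 × 0.37589809 × 0.2783 = 0.418450 (base)
P(M+8) = C(4,4) × 0.72170^0 × 0.27830^4 = 1 × 1.0000 × 0.00599864 = 0.005999
Relative intensity = 0.005999 / 0.418450 × 100 = 1.4

1.4%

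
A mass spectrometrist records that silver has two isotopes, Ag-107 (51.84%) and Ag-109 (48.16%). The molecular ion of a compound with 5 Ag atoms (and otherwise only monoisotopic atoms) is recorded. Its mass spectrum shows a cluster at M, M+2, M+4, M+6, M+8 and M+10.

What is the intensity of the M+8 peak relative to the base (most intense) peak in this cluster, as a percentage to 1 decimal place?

43.2%

Binomial terms of (0.5184 + 0.4816)^5: M 0.0374, M+2 0.1739, M+4 0.3231, M+6 0.3002, M+8 0.1394, M+10 0.0259 → M+4 is the base peak.
P(M+4) = C(5,2) × 0.5184^3 × 0.4816^2 = 10 × 0.13931407 × 0.23193856 = 0.323123 (base)
P(M+8) = C(5,4) × 0.5184^1 × 0.4816^4 = 5 × 0.5184 × 0.0537955 = 0.139438
Relative intensity = 0.139438 / 0.323123 × 100 = 43.2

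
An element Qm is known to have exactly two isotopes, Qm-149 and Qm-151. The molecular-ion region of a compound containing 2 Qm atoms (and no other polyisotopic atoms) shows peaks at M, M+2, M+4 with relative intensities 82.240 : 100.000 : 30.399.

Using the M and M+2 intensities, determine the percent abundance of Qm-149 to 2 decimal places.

62.19%

Let p = fractional abundance of Qm-149. I(M+2)/I(M) = [C(2,1)·p^1·(1−p)] / p^2 = 2·(1−p)/p = 100.000/82.240 = 1.2160
(1−p)/p = 1.2160/2 = 0.6080  ⇒  p = 1/(1 + 0.6080) = 0.6219
Qm-149: 62.19%, Qm-151: 37.81%.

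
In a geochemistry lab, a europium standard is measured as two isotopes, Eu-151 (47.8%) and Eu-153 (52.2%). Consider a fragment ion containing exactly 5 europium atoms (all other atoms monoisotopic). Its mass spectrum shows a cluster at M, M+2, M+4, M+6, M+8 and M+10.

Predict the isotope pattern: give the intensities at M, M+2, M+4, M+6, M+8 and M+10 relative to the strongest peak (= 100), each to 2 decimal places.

The 5 Eu atoms are independent, so intensities follow the terms of (0.478 + 0.522)^5.
P(M) = 0.478^5 = 0.024954
P(M+2) = 5 × 0.478^4 × 0.522^1 = 0.136255
P(M+4) = 10 × 0.478^3 × 0.522^2 = 0.297594
P(M+6) = 10 × 0.478^2 × 0.522^3 = 0.324988
P(M+8) = 5 × 0.478^1 × 0.522^4 = 0.177452
P(M+10) = 0.522^5 = 0.038757
The M+6 peak is largest (0.324988); scaling to 100 gives 7.68 : 41.93 : 91.57 : 100.00 : 54.60 : 11.93.

7.68 : 41.93 : 91.57 : 100.00 : 54.60 : 11.93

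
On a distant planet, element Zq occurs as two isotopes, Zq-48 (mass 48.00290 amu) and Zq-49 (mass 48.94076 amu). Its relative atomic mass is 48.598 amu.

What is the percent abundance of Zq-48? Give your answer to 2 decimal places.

36.55%

Writing the weighted mean with unknown fraction x of Zq-48:
48.00290·x + 48.94076·(1 − x) = 48.598
(48.00290 − 48.94076)·x = 48.598 − 48.94076
x = -0.34276 / -0.93786 = 0.36547 → 36.55% Zq-48, 63.45% Zq-49.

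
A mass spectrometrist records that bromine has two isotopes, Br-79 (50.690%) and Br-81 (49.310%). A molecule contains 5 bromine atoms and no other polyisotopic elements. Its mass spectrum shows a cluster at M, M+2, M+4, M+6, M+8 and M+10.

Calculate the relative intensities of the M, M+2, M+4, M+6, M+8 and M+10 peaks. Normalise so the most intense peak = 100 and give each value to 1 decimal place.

Expanding (0.50690 + 0.49310)^5:
P(M) = 0.50690^5 = 0.033467
P(M+2) = 5 × 0.50690^4 × 0.49310^1 = 0.162777
P(M+4) = 10 × 0.50690^3 × 0.49310^2 = 0.316692
P(M+6) = 10 × 0.50690^2 × 0.49310^3 = 0.308070
P(M+8) = 5 × 0.50690^1 × 0.49310^4 = 0.149842
P(M+10) = 0.49310^5 = 0.029152
The M+4 peak is largest (0.316692); scaling to 100 gives 10.6 : 51.4 : 100.0 : 97.3 : 47.3 : 9.2.

10.6 : 51.4 : 100.0 : 97.3 : 47.3 : 9.2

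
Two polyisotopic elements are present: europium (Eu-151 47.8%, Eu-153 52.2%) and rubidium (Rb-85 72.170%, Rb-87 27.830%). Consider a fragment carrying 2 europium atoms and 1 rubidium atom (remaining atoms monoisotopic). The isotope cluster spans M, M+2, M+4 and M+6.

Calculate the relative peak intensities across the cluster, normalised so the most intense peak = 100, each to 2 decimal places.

Europium pattern (n=2): 0.228484 : 0.499032 : 0.272484
Rubidium pattern (n=1): 0.7217 : 0.2783
Convolve the two distributions (both contribute in 2-u steps):
  M: 0.228484×0.7217 = 0.164897
  M+2: 0.228484×0.2783 + 0.499032×0.7217 = 0.423738
  M+4: 0.499032×0.2783 + 0.272484×0.7217 = 0.335532
  M+6: 0.272484×0.2783 = 0.075832
Scale to base peak (0.423738) = 100: 38.91 : 100.00 : 79.18 : 17.90

38.91 : 100.00 : 79.18 : 17.90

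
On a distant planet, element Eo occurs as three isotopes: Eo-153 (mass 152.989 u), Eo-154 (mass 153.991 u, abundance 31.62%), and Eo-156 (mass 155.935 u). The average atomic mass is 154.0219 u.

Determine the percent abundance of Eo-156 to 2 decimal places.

Let x and y be the fractions of Eo-153 and Eo-156. Then x + y = 1 − 0.3162 = 0.6838 and 152.989x + 155.935y = 154.0219 − 0.3162×153.991 = 105.3299458.
Substituting: 152.989x + 155.935(0.6838 − x) = 105.3299458
(152.989 − 155.935)x = -1.2984072  ⇒  x = 0.44074, y = 0.24306
Eo-153: 44.07%, Eo-156: 24.31%.

24.31%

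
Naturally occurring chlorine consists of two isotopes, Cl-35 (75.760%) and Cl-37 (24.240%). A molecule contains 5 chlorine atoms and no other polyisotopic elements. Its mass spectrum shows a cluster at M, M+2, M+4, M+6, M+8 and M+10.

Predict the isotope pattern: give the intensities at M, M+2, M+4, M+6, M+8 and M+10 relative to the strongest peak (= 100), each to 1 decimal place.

Expanding (0.75760 + 0.24240)^5:
P(M) = 0.75760^5 = 0.249574
P(M+2) = 5 × 0.75760^4 × 0.24240^1 = 0.399266
P(M+4) = 10 × 0.75760^3 × 0.24240^2 = 0.255497
P(M+6) = 10 × 0.75760^2 × 0.24240^3 = 0.081748
P(M+8) = 5 × 0.75760^1 × 0.24240^4 = 0.013078
P(M+10) = 0.24240^5 = 0.000837
The M+2 peak is largest (0.399266); scaling to 100 gives 62.5 : 100.0 : 64.0 : 20.5 : 3.3 : 0.2.

62.5 : 100.0 : 64.0 : 20.5 : 3.3 : 0.2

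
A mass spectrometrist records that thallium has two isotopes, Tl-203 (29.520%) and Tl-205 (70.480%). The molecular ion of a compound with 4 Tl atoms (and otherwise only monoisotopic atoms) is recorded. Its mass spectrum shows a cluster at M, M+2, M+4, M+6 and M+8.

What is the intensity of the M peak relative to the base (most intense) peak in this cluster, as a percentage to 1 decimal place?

Binomial terms of (0.29520 + 0.70480)^4: M 0.0076, M+2 0.0725, M+4 0.2597, M+6 0.4134, M+8 0.2468 → M+6 is the base peak.
P(M+6) = C(4,3) × 0.29520^1 × 0.70480^3 = 4 × 0.2952 × 0.35010449 = 0.413403 (base)
P(M) = C(4,0) × 0.29520^4 × 0.70480^0 = 1 × 0.00759391 × 1.0000 = 0.007594
Relative intensity = 0.007594 / 0.413403 × 100 = 1.8

1.8%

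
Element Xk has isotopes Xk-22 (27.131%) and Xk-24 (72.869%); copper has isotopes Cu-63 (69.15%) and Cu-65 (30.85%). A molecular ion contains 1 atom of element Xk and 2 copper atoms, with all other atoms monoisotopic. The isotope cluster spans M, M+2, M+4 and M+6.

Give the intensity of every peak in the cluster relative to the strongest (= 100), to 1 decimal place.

Element Xk pattern (n=1): 0.27131 : 0.72869
Copper pattern (n=2): 0.47817225 : 0.4266555 : 0.09517225
Convolve the two distributions (both contribute in 2-u steps):
  M: 0.27131×0.47817225 = 0.129733
  M+2: 0.27131×0.4266555 + 0.72869×0.47817225 = 0.464195
  M+4: 0.27131×0.09517225 + 0.72869×0.4266555 = 0.336721
  M+6: 0.72869×0.09517225 = 0.069351
Scale to base peak (0.464195) = 100: 27.9 : 100.0 : 72.5 : 14.9

27.9 : 100.0 : 72.5 : 14.9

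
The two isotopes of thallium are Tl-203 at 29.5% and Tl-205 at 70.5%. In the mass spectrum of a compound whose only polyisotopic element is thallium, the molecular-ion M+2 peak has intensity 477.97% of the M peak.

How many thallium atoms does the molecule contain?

With n Tl atoms, P(M+2)/P(M) = C(n,1)·p^(n−1)q / p^n = n·q/p = n · 0.705/0.295.
n = 4.7797 × 0.295/0.705 = 2.00 ≈ 2

2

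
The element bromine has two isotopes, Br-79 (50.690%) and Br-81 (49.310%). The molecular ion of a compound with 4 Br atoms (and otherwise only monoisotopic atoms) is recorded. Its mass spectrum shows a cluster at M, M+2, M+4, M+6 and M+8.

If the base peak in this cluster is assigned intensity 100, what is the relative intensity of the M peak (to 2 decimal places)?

Binomial terms of (0.50690 + 0.49310)^4: M 0.0660, M+2 0.2569, M+4 0.3749, M+6 0.2431, M+8 0.0591 → M+4 is the base peak.
P(M+4) = C(4,2) × 0.50690^2 × 0.49310^2 = 6 × 0.25694761 × 0.24314761 = 0.374857 (base)
P(M) = C(4,0) × 0.50690^4 × 0.49310^0 = 1 × 0.06602207 × 1.0000 = 0.066022
Relative intensity = 0.066022 / 0.374857 × 100 = 17.61

17.61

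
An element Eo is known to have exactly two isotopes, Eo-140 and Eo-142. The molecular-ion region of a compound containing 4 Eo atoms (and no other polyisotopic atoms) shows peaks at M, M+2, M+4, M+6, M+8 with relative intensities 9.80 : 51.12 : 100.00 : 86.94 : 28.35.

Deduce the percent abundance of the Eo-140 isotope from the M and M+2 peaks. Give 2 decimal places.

Let p = fractional abundance of Eo-140. I(M+2)/I(M) = [C(4,1)·p^3·(1−p)] / p^4 = 4·(1−p)/p = 51.12/9.80 = 5.2163
(1−p)/p = 5.2163/4 = 1.3041  ⇒  p = 1/(1 + 1.3041) = 0.4340
Eo-140: 43.40%, Eo-142: 56.60%.

43.40%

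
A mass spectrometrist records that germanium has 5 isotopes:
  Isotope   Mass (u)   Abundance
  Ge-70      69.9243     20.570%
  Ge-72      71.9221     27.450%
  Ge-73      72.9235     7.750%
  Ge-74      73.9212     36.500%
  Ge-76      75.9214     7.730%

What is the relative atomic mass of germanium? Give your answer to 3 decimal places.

72.628 u

The abundance-weighted mean is 0.20570 × 69.9243 + 0.27450 × 71.9221 + 0.07750 × 72.9235 + 0.36500 × 73.9212 + 0.07730 × 75.9214
= 14.38343 + 19.74262 + 5.65157 + 26.98124 + 5.86872 = 72.62758 u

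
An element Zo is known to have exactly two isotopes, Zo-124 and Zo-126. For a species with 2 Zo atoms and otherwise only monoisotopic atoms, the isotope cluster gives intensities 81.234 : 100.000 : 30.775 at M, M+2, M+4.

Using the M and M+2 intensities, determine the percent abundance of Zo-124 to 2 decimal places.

61.90%

Let p = fractional abundance of Zo-124. I(M+2)/I(M) = [C(2,1)·p^1·(1−p)] / p^2 = 2·(1−p)/p = 100.000/81.234 = 1.2310
(1−p)/p = 1.2310/2 = 0.6155  ⇒  p = 1/(1 + 0.6155) = 0.6190
Zo-124: 61.90%, Zo-126: 38.10%.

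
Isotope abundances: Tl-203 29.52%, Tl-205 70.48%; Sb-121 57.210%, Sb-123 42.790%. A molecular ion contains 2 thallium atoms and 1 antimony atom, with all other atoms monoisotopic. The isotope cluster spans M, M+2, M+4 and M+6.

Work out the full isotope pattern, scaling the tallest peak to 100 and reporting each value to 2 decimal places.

Thallium pattern (n=2): 0.08714304 : 0.41611392 : 0.49674304
Antimony pattern (n=1): 0.5721 : 0.4279
Convolve the two distributions (both contribute in 2-u steps):
  M: 0.08714304×0.5721 = 0.049855
  M+2: 0.08714304×0.4279 + 0.41611392×0.5721 = 0.275347
  M+4: 0.41611392×0.4279 + 0.49674304×0.5721 = 0.462242
  M+6: 0.49674304×0.4279 = 0.212556
Scale to base peak (0.462242) = 100: 10.79 : 59.57 : 100.00 : 45.98

10.79 : 59.57 : 100.00 : 45.98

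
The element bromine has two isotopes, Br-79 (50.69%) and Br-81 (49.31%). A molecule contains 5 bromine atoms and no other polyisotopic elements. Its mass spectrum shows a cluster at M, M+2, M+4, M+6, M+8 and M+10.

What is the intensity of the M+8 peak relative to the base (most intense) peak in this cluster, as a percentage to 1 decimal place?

Term probabilities: M 0.0335, M+2 0.1628, M+4 0.3167, M+6 0.3081, M+8 0.1498, M+10 0.0292. Base peak = M+4.
P(M+4) = C(5,2) × 0.5069^3 × 0.4931^2 = 10 × 0.13024674 × 0.24314761 = 0.316692 (base)
P(M+8) = C(5,4) × 0.5069^1 × 0.4931^4 = 5 × 0.5069 × 0.05912076 = 0.149842
Relative intensity = 0.149842 / 0.316692 × 100 = 47.3

47.3%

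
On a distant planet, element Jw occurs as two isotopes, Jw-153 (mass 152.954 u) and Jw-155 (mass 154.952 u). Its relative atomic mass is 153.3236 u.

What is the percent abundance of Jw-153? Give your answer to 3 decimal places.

Let x be the fractional abundance of Jw-153; then Jw-155 has abundance 1 − x.
152.954·x + 154.952·(1 − x) = 153.3236
(152.954 − 154.952)·x = 153.3236 − 154.952
x = -1.6284 / -1.998 = 0.81502 → 81.502% Jw-153, 18.498% Jw-155.

81.502%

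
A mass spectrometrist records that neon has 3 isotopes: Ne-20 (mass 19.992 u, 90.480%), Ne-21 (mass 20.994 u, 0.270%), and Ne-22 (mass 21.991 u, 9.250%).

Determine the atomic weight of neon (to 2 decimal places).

20.18 u

The abundance-weighted mean is 0.90480 × 19.992 + 0.00270 × 20.994 + 0.09250 × 21.991
= 18.0888 + 0.0567 + 2.0342 = 20.1797 u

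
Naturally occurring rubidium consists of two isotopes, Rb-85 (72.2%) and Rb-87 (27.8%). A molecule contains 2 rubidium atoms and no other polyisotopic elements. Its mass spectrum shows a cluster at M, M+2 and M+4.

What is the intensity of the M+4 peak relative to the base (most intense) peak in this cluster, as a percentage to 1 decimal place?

14.8%

(0.722 + 0.278)^2 gives M 0.5213, M+2 0.4014, M+4 0.0773; the largest is M.
P(M) = C(2,0) × 0.722^2 × 0.278^0 = 1 × 0.521284 × 1.0000 = 0.521284 (base)
P(M+4) = C(2,2) × 0.722^0 × 0.278^2 = 1 × 1.0000 × 0.077284 = 0.077284
Relative intensity = 0.077284 / 0.521284 × 100 = 14.8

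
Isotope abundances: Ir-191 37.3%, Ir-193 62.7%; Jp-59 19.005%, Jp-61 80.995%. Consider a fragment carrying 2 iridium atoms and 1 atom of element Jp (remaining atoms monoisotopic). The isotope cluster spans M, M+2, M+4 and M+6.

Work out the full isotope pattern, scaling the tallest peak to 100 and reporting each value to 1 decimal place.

5.8 : 44.4 : 100.0 : 70.2

Iridium pattern (n=2): 0.139129 : 0.467742 : 0.393129
Element Jp pattern (n=1): 0.19005 : 0.80995
Convolve the two distributions (both contribute in 2-u steps):
  M: 0.139129×0.19005 = 0.026441
  M+2: 0.139129×0.80995 + 0.467742×0.19005 = 0.201582
  M+4: 0.467742×0.80995 + 0.393129×0.19005 = 0.453562
  M+6: 0.393129×0.80995 = 0.318415
Scale to base peak (0.453562) = 100: 5.8 : 44.4 : 100.0 : 70.2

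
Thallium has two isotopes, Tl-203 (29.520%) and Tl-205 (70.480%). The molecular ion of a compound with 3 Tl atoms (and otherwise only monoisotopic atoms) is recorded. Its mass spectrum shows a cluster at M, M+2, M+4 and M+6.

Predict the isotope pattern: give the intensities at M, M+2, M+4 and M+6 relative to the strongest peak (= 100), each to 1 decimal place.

The 3 Tl atoms are independent, so intensities follow the terms of (0.29520 + 0.70480)^3.
P(M) = 0.29520^3 = 0.025725
P(M+2) = 3 × 0.29520^2 × 0.70480^1 = 0.184255
P(M+4) = 3 × 0.29520^1 × 0.70480^2 = 0.439916
P(M+6) = 0.70480^3 = 0.350104
The M+4 peak is largest (0.439916); scaling to 100 gives 5.8 : 41.9 : 100.0 : 79.6.

5.8 : 41.9 : 100.0 : 79.6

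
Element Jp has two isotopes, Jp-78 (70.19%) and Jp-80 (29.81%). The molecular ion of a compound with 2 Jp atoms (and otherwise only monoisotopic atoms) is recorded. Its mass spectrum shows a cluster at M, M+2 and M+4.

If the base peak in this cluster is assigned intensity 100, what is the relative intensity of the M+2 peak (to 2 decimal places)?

(0.7019 + 0.2981)^2 gives M 0.4927, M+2 0.4185, M+4 0.0889; the largest is M.
P(M) = C(2,0) × 0.7019^2 × 0.2981^0 = 1 × 0.49266361 × 1.0000 = 0.492664 (base)
P(M+2) = C(2,1) × 0.7019^1 × 0.2981^1 = 2 × 0.7019 × 0.2981 = 0.418473
Relative intensity = 0.418473 / 0.492664 × 100 = 84.94

84.94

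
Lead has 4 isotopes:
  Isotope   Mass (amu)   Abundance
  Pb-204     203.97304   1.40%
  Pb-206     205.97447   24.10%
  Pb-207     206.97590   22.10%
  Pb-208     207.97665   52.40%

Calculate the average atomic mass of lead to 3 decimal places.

207.217 amu

Ar = Σ fᵢ·mᵢ = 0.0140 × 203.97304 + 0.2410 × 205.97447 + 0.2210 × 206.97590 + 0.5240 × 207.97665
= 2.855623 + 49.639847 + 45.741674 + 108.979765 = 207.216909 amu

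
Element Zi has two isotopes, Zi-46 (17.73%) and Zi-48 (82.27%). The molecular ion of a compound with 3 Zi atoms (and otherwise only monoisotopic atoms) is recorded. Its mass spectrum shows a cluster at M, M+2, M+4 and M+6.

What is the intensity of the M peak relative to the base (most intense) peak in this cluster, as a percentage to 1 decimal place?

(0.1773 + 0.8227)^3 gives M 0.0056, M+2 0.0776, M+4 0.3600, M+6 0.5568; the largest is M+6.
P(M+6) = C(3,3) × 0.1773^0 × 0.8227^3 = 1 × 1.0000 × 0.55683239 = 0.556832 (base)
P(M) = C(3,0) × 0.1773^3 × 0.8227^0 = 1 × 0.00557348 × 1.0000 = 0.005573
Relative intensity = 0.005573 / 0.556832 × 100 = 1.0

1.0%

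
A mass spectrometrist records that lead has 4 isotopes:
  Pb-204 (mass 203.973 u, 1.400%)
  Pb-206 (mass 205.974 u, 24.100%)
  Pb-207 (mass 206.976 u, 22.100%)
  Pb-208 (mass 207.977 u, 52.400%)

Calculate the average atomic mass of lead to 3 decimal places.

207.217 u

Average mass = Σ (abundance × isotope mass) = 0.01400 × 203.973 + 0.24100 × 205.974 + 0.22100 × 206.976 + 0.52400 × 207.977
= 2.8556 + 49.6397 + 45.7417 + 108.9799 = 207.2169 u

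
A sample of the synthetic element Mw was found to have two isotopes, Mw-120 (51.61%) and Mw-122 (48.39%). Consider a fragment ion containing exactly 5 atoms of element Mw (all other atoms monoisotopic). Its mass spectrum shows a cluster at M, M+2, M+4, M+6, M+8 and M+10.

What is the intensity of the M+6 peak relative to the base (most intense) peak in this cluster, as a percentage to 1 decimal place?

93.8%

(0.5161 + 0.4839)^5 gives M 0.0366, M+2 0.1717, M+4 0.3219, M+6 0.3018, M+8 0.1415, M+10 0.0265; the largest is M+4.
P(M+4) = C(5,2) × 0.5161^3 × 0.4839^2 = 10 × 0.13746799 × 0.23415921 = 0.321894 (base)
P(M+6) = C(5,3) × 0.5161^2 × 0.4839^3 = 10 × 0.26635921 × 0.11330964 = 0.301811
Relative intensity = 0.301811 / 0.321894 × 100 = 93.8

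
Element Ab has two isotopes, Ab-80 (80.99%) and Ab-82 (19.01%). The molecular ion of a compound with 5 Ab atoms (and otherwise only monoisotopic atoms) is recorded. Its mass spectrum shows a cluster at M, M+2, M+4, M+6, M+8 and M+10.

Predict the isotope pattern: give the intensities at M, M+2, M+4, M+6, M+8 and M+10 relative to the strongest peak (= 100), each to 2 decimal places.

85.21 : 100.00 : 46.94 : 11.02 : 1.29 : 0.06

Each Ab atom is independently Ab-80 (p = 0.8099) or Ab-82 (q = 0.1901); the cluster is the binomial expansion (p + q)^5.
P(M) = 0.8099^5 = 0.348463
P(M+2) = 5 × 0.8099^4 × 0.1901^1 = 0.408957
P(M+4) = 10 × 0.8099^3 × 0.1901^2 = 0.191981
P(M+6) = 10 × 0.8099^2 × 0.1901^3 = 0.045062
P(M+8) = 5 × 0.8099^1 × 0.1901^4 = 0.005288
P(M+10) = 0.1901^5 = 0.000248
The M+2 peak is largest (0.408957); scaling to 100 gives 85.21 : 100.00 : 46.94 : 11.02 : 1.29 : 0.06.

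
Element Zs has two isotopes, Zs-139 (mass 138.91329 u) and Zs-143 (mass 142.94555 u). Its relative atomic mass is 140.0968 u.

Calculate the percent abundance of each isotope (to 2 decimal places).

Let x be the fractional abundance of Zs-139; then Zs-143 has abundance 1 − x.
138.91329·x + 142.94555·(1 − x) = 140.0968
(138.91329 − 142.94555)·x = 140.0968 − 142.94555
x = -2.84875 / -4.03226 = 0.70649 → 70.65% Zs-139, 29.35% Zs-143.

Zs-139: 70.65%, Zs-143: 29.35%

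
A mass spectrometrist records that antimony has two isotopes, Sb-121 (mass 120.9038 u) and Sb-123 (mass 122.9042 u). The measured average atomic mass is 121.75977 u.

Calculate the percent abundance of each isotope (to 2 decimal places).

With x = fraction of Sb-121 (so Sb-123 is 1 − x):
120.9038·x + 122.9042·(1 − x) = 121.75977
(120.9038 − 122.9042)·x = 121.75977 − 122.9042
x = -1.14443 / -2.0004 = 0.57210 → 57.21% Sb-121, 42.79% Sb-123.

Sb-121: 57.21%, Sb-123: 42.79%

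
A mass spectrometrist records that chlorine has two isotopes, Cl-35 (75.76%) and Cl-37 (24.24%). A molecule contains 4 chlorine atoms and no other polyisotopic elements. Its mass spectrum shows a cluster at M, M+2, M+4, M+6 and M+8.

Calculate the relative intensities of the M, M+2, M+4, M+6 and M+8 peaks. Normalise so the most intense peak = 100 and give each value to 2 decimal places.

Expanding (0.7576 + 0.2424)^4:
P(M) = 0.7576^4 = 0.329428
P(M+2) = 4 × 0.7576^3 × 0.2424^1 = 0.421612
P(M+4) = 6 × 0.7576^2 × 0.2424^2 = 0.202347
P(M+6) = 4 × 0.7576^1 × 0.2424^3 = 0.043162
P(M+8) = 0.2424^4 = 0.003452
The M+2 peak is largest (0.421612); scaling to 100 gives 78.14 : 100.00 : 47.99 : 10.24 : 0.82.

78.14 : 100.00 : 47.99 : 10.24 : 0.82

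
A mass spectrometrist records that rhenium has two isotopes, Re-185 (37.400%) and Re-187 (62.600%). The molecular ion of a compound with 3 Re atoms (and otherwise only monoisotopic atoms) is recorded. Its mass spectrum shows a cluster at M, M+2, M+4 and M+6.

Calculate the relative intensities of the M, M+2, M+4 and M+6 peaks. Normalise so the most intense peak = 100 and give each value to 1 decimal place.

Each Re atom is independently Re-185 (p = 0.37400) or Re-187 (q = 0.62600); the cluster is the binomial expansion (p + q)^3.
P(M) = 0.37400^3 = 0.052314
P(M+2) = 3 × 0.37400^2 × 0.62600^1 = 0.262687
P(M+4) = 3 × 0.37400^1 × 0.62600^2 = 0.439685
P(M+6) = 0.62600^3 = 0.245314
The M+4 peak is largest (0.439685); scaling to 100 gives 11.9 : 59.7 : 100.0 : 55.8.

11.9 : 59.7 : 100.0 : 55.8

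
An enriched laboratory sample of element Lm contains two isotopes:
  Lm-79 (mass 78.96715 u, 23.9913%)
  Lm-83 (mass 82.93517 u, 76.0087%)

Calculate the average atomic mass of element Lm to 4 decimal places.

Weight each isotope mass by its fractional abundance: 0.239913 × 78.96715 + 0.760087 × 82.93517
= 18.945246 + 63.037945 = 81.983191 u

81.9832 u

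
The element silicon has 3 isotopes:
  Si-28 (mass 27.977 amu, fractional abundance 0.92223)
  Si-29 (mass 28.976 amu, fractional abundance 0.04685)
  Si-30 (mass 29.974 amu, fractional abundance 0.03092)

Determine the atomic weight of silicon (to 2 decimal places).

The abundance-weighted mean is 0.92223 × 27.977 + 0.04685 × 28.976 + 0.03092 × 29.974
= 25.8012 + 1.3575 + 0.9268 = 28.0855 amu

28.09 amu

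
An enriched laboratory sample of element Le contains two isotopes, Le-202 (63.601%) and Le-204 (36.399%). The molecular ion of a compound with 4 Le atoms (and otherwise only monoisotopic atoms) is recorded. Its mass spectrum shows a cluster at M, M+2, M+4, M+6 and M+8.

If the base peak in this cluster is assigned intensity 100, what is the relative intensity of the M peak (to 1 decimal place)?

43.7

Term probabilities: M 0.1636, M+2 0.3746, M+4 0.3216, M+6 0.1227, M+8 0.0176. Base peak = M+2.
P(M+2) = C(4,1) × 0.63601^3 × 0.36399^1 = 4 × 0.25727159 × 0.36399 = 0.374577 (base)
P(M) = C(4,0) × 0.63601^4 × 0.36399^0 = 1 × 0.1636273 × 1.0000 = 0.163627
Relative intensity = 0.163627 / 0.374577 × 100 = 43.7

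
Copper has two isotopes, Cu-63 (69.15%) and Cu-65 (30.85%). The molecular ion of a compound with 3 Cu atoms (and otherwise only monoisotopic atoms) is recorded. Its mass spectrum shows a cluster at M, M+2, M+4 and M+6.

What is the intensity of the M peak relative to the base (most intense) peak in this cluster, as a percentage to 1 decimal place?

Binomial terms of (0.6915 + 0.3085)^3: M 0.3307, M+2 0.4425, M+4 0.1974, M+6 0.0294 → M+2 is the base peak.
P(M+2) = C(3,1) × 0.6915^2 × 0.3085^1 = 3 × 0.47817225 × 0.3085 = 0.442548 (base)
P(M) = C(3,0) × 0.6915^3 × 0.3085^0 = 1 × 0.33065611 × 1.0000 = 0.330656
Relative intensity = 0.330656 / 0.442548 × 100 = 74.7

74.7%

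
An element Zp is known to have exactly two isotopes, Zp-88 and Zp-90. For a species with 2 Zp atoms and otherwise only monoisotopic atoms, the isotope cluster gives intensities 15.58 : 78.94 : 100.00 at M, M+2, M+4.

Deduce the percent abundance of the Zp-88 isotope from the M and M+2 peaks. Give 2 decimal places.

28.30%

If p is the fraction of Zp that is Zp-88, then I(M+2)/I(M) = [C(2,1)·p^1·(1−p)] / p^2 = 2·(1−p)/p = 78.94/15.58 = 5.0668
(1−p)/p = 5.0668/2 = 2.5334  ⇒  p = 1/(1 + 2.5334) = 0.2830
Zp-88: 28.30%, Zp-90: 71.70%.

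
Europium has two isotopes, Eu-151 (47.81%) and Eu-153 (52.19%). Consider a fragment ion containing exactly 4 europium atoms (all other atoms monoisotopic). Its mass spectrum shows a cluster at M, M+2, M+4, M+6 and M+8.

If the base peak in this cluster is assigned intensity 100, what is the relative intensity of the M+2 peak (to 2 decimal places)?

61.07

Binomial terms of (0.4781 + 0.5219)^4: M 0.0522, M+2 0.2281, M+4 0.3736, M+6 0.2719, M+8 0.0742 → M+4 is the base peak.
P(M+4) = C(4,2) × 0.4781^2 × 0.5219^2 = 6 × 0.22857961 × 0.27237961 = 0.373563 (base)
P(M+2) = C(4,1) × 0.4781^3 × 0.5219^1 = 4 × 0.10928391 × 0.5219 = 0.228141
Relative intensity = 0.228141 / 0.373563 × 100 = 61.07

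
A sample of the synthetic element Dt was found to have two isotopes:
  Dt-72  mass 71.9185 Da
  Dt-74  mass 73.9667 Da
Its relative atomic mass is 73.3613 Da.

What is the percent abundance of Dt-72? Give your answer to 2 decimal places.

Writing the weighted mean with unknown fraction x of Dt-72:
71.9185·x + 73.9667·(1 − x) = 73.3613
(71.9185 − 73.9667)·x = 73.3613 − 73.9667
x = -0.6054 / -2.0482 = 0.29558 → 29.56% Dt-72, 70.44% Dt-74.

29.56%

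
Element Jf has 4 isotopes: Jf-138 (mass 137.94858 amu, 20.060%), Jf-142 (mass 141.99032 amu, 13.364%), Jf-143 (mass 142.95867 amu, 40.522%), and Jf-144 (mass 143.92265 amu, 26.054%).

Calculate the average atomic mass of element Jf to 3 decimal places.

142.075 amu

The abundance-weighted mean is 0.20060 × 137.94858 + 0.13364 × 141.99032 + 0.40522 × 142.95867 + 0.26054 × 143.92265
= 27.672485 + 18.975586 + 57.929712 + 37.497607 = 142.075390 amu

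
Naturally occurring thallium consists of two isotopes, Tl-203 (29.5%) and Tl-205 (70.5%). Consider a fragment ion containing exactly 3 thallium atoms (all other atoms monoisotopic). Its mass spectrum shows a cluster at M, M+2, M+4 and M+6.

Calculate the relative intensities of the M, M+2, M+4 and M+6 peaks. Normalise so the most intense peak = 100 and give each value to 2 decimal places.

5.84 : 41.84 : 100.00 : 79.66

Expanding (0.295 + 0.705)^3:
P(M) = 0.295^3 = 0.025672
P(M+2) = 3 × 0.295^2 × 0.705^1 = 0.184058
P(M+4) = 3 × 0.295^1 × 0.705^2 = 0.439867
P(M+6) = 0.705^3 = 0.350403
The M+4 peak is largest (0.439867); scaling to 100 gives 5.84 : 41.84 : 100.00 : 79.66.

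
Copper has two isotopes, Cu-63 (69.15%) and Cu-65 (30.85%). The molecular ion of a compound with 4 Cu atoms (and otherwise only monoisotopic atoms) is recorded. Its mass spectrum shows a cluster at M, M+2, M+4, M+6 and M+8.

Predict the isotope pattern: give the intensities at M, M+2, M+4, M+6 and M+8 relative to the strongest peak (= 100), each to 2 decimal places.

56.04 : 100.00 : 66.92 : 19.90 : 2.22

Each Cu atom is independently Cu-63 (p = 0.6915) or Cu-65 (q = 0.3085); the cluster is the binomial expansion (p + q)^4.
P(M) = 0.6915^4 = 0.228649
P(M+2) = 4 × 0.6915^3 × 0.3085^1 = 0.408030
P(M+4) = 6 × 0.6915^2 × 0.3085^2 = 0.273052
P(M+6) = 4 × 0.6915^1 × 0.3085^3 = 0.081212
P(M+8) = 0.3085^4 = 0.009058
The M+2 peak is largest (0.408030); scaling to 100 gives 56.04 : 100.00 : 66.92 : 19.90 : 2.22.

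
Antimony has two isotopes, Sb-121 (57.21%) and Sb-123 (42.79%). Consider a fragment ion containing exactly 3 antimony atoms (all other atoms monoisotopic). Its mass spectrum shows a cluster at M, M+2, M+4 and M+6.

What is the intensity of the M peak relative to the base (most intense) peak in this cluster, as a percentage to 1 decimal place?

Term probabilities: M 0.1872, M+2 0.4202, M+4 0.3143, M+6 0.0783. Base peak = M+2.
P(M+2) = C(3,1) × 0.5721^2 × 0.4279^1 = 3 × 0.32729841 × 0.4279 = 0.420153 (base)
P(M) = C(3,0) × 0.5721^3 × 0.4279^0 = 1 × 0.18724742 × 1.0000 = 0.187247
Relative intensity = 0.187247 / 0.420153 × 100 = 44.6

44.6%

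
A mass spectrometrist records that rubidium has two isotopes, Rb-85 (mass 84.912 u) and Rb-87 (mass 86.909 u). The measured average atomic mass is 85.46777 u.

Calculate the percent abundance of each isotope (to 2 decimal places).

Rb-85: 72.17%, Rb-87: 27.83%

Writing the weighted mean with unknown fraction x of Rb-85:
84.912·x + 86.909·(1 − x) = 85.46777
(84.912 − 86.909)·x = 85.46777 − 86.909
x = -1.44123 / -1.997 = 0.72170 → 72.17% Rb-85, 27.83% Rb-87.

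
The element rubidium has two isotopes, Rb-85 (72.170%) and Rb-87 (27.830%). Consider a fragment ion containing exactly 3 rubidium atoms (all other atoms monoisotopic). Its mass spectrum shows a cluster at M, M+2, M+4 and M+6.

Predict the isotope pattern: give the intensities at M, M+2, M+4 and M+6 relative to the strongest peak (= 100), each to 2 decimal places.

Each Rb atom is independently Rb-85 (p = 0.72170) or Rb-87 (q = 0.27830); the cluster is the binomial expansion (p + q)^3.
P(M) = 0.72170^3 = 0.375898
P(M+2) = 3 × 0.72170^2 × 0.27830^1 = 0.434858
P(M+4) = 3 × 0.72170^1 × 0.27830^2 = 0.167689
P(M+6) = 0.27830^3 = 0.021555
The M+2 peak is largest (0.434858); scaling to 100 gives 86.44 : 100.00 : 38.56 : 4.96.

86.44 : 100.00 : 38.56 : 4.96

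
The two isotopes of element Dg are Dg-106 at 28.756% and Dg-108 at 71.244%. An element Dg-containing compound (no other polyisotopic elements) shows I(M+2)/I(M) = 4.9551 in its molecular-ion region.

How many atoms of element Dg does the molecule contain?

For n independent Dg atoms, I(M+2)/I(M) = n · (abundance Dg-108) / (abundance Dg-106) = n · 0.71244/0.28756.
n = 4.9551 × 0.28756/0.71244 = 2.00 ≈ 2

2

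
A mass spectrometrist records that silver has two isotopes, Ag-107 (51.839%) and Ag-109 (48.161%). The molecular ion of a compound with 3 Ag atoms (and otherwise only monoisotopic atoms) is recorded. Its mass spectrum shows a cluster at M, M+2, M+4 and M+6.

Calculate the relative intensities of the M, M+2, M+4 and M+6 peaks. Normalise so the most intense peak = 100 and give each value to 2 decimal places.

The 3 Ag atoms are independent, so intensities follow the terms of (0.51839 + 0.48161)^3.
P(M) = 0.51839^3 = 0.139306
P(M+2) = 3 × 0.51839^2 × 0.48161^1 = 0.388267
P(M+4) = 3 × 0.51839^1 × 0.48161^2 = 0.360719
P(M+6) = 0.48161^3 = 0.111709
The M+2 peak is largest (0.388267); scaling to 100 gives 35.88 : 100.00 : 92.90 : 28.77.

35.88 : 100.00 : 92.90 : 28.77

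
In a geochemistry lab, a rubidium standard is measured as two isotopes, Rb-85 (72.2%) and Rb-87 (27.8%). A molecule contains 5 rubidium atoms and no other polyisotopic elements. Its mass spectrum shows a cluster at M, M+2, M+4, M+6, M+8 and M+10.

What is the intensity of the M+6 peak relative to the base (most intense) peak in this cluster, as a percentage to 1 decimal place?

Binomial terms of (0.722 + 0.278)^5: M 0.1962, M+2 0.3777, M+4 0.2909, M+6 0.1120, M+8 0.0216, M+10 0.0017 → M+2 is the base peak.
P(M+2) = C(5,1) × 0.722^4 × 0.278^1 = 5 × 0.27173701 × 0.2780 = 0.377714 (base)
P(M+6) = C(5,3) × 0.722^2 × 0.278^3 = 10 × 0.521284 × 0.02148495 = 0.111998
Relative intensity = 0.111998 / 0.377714 × 100 = 29.7

29.7%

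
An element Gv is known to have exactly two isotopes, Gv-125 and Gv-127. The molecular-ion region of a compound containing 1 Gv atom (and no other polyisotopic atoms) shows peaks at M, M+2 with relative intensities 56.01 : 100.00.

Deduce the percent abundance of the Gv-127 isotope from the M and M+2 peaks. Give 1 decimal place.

Let p = fractional abundance of Gv-125. I(M+2)/I(M) = [C(1,1)·p^0·(1−p)] / p^1 = 1·(1−p)/p = 100.00/56.01 = 1.7854
(1−p)/p = 1.7854/1 = 1.7854  ⇒  p = 1/(1 + 1.7854) = 0.3590
Gv-125: 35.9%, Gv-127: 64.1%.

64.1%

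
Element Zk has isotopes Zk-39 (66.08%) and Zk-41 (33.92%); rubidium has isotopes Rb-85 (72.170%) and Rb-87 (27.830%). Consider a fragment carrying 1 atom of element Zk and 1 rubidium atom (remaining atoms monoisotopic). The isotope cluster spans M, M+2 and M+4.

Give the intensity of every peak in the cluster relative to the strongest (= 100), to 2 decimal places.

Element Zk pattern (n=1): 0.6608 : 0.3392
Rubidium pattern (n=1): 0.7217 : 0.2783
Convolve the two distributions (both contribute in 2-u steps):
  M: 0.6608×0.7217 = 0.476899
  M+2: 0.6608×0.2783 + 0.3392×0.7217 = 0.428701
  M+4: 0.3392×0.2783 = 0.094399
Scale to base peak (0.476899) = 100: 100.00 : 89.89 : 19.79

100.00 : 89.89 : 19.79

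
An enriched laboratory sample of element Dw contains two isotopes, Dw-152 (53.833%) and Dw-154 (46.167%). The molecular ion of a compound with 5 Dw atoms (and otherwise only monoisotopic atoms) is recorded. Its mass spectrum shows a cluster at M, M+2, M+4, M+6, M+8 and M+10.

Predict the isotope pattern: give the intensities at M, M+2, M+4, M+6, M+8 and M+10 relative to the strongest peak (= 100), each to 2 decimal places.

Each Dw atom is independently Dw-152 (p = 0.53833) or Dw-154 (q = 0.46167); the cluster is the binomial expansion (p + q)^5.
P(M) = 0.53833^5 = 0.045211
P(M+2) = 5 × 0.53833^4 × 0.46167^1 = 0.193863
P(M+4) = 10 × 0.53833^3 × 0.46167^2 = 0.332513
P(M+6) = 10 × 0.53833^2 × 0.46167^3 = 0.285162
P(M+8) = 5 × 0.53833^1 × 0.46167^4 = 0.122277
P(M+10) = 0.46167^5 = 0.020973
The M+4 peak is largest (0.332513); scaling to 100 gives 13.60 : 58.30 : 100.00 : 85.76 : 36.77 : 6.31.

13.60 : 58.30 : 100.00 : 85.76 : 36.77 : 6.31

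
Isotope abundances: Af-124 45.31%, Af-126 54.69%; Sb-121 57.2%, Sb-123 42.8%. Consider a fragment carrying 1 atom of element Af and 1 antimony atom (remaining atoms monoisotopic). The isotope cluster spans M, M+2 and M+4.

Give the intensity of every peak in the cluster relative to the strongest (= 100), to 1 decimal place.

Element Af pattern (n=1): 0.4531 : 0.5469
Antimony pattern (n=1): 0.5720 : 0.4280
Convolve the two distributions (both contribute in 2-u steps):
  M: 0.4531×0.5720 = 0.259173
  M+2: 0.4531×0.4280 + 0.5469×0.5720 = 0.506754
  M+4: 0.5469×0.4280 = 0.234073
Scale to base peak (0.506754) = 100: 51.1 : 100.0 : 46.2

51.1 : 100.0 : 46.2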